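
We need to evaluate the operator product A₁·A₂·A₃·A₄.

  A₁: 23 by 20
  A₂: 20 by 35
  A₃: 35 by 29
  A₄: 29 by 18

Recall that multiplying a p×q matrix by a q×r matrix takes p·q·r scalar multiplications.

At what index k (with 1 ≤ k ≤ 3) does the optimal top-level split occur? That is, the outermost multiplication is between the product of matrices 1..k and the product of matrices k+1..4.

Adjacent pairs: A₁A₂ = 23·20·35 = 16100; A₂A₃ = 20·35·29 = 20300; A₃A₄ = 35·29·18 = 18270.
Length 3: A₁..A₃: k=1: 0+20300+23·20·29=33640; k=2: 16100+0+23·35·29=39445 → min 33640 | A₂..A₄: k=2: 0+18270+20·35·18=30870; k=3: 20300+0+20·29·18=30740 → min 30740.
Top-level splits: k=1: (A₁..A₁)·(A₂..A₄) → 0+30740+23·20·18 = 39020; k=2: (A₁..A₂)·(A₃..A₄) → 16100+18270+23·35·18 = 48860; k=3: (A₁..A₃)·(A₄..A₄) → 33640+0+23·29·18 = 45646.
Best split is after A₁, i.e. k = 1.

1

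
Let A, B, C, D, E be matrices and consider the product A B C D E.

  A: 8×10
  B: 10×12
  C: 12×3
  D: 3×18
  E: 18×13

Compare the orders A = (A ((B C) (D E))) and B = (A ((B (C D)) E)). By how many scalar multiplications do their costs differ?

Order A = (A ((B C) (D E))): (B C): 10×12 by 12×3 → 10×3, cost 10·12·3 = 360; (D E): 3×18 by 18×13 → 3×13, cost 3·18·13 = 702; ((B C) (D E)): 10×3 by 3×13 → 10×13, cost 10·3·13 = 390; cumulative 1452; (A ((B C) (D E))): 8×10 by 10×13 → 8×13, cost 8·10·13 = 1040; cumulative 2492. Total 2492.
Order B = (A ((B (C D)) E)): (C D): 12×3 by 3×18 → 12×18, cost 12·3·18 = 648; (B (C D)): 10×12 by 12×18 → 10×18, cost 10·12·18 = 2160; cumulative 2808; ((B (C D)) E): 10×18 by 18×13 → 10×13, cost 10·18·13 = 2340; cumulative 5148; (A ((B (C D)) E)): 8×10 by 10×13 → 8×13, cost 8·10·13 = 1040; cumulative 6188. Total 6188.
Difference: |2492 − 6188| = 3696.

3696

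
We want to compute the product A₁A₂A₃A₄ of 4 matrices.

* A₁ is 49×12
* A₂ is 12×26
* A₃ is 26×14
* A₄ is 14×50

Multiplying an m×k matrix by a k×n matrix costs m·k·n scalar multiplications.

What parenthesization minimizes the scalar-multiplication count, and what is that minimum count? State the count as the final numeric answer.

42168

Adjacent pairs: A₁A₂ = 49·12·26 = 15288; A₂A₃ = 12·26·14 = 4368; A₃A₄ = 26·14·50 = 18200.
Length 3: A₁..A₃: k=1: 0+4368+49·12·14=12600; k=2: 15288+0+49·26·14=33124 → min 12600 | A₂..A₄: k=2: 0+18200+12·26·50=33800; k=3: 4368+0+12·14·50=12768 → min 12768.
Length 4: A₁..A₄: k=1: 0+12768+49·12·50=42168; k=2: 15288+18200+49·26·50=97188; k=3: 12600+0+49·14·50=46900 → min 42168.
Optimal parenthesization: (A₁((A₂A₃)A₄)) with cost 42168.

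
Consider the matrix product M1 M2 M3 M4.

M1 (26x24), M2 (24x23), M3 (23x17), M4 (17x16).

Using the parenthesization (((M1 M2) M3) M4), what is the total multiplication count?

31590

(M1 M2): 26×24 by 24×23 → 26×23, cost 26·24·23 = 14352
((M1 M2) M3): 26×23 by 23×17 → 26×17, cost 26·23·17 = 10166; cumulative 24518
(((M1 M2) M3) M4): 26×17 by 17×16 → 26×16, cost 26·17·16 = 7072; cumulative 31590
Total: 31590 scalar multiplications.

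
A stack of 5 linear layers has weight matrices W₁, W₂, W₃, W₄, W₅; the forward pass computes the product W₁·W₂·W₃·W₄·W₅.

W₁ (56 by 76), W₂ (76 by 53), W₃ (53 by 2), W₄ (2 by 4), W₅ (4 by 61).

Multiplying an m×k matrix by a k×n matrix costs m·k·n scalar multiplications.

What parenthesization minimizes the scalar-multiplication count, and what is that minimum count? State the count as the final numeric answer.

Adjacent pairs: W₁W₂ = 56·76·53 = 225568; W₂W₃ = 76·53·2 = 8056; W₃W₄ = 53·2·4 = 424; W₄W₅ = 2·4·61 = 488.
Length 3: W₁..W₃: k=1: 0+8056+56·76·2=16568; k=2: 225568+0+56·53·2=231504 → min 16568 | W₂..W₄: k=2: 0+424+76·53·4=16536; k=3: 8056+0+76·2·4=8664 → min 8664 | W₃..W₅: k=3: 0+488+53·2·61=6954; k=4: 424+0+53·4·61=13356 → min 6954.
Length 4: W₁..W₄: k=1: 0+8664+56·76·4=25688; k=2: 225568+424+56·53·4=237864; k=3: 16568+0+56·2·4=17016 → min 17016 | W₂..W₅: k=2: 0+6954+76·53·61=252662; k=3: 8056+488+76·2·61=17816; k=4: 8664+0+76·4·61=27208 → min 17816.
Length 5: W₁..W₅: k=1: 0+17816+56·76·61=277432; k=2: 225568+6954+56·53·61=413570; k=3: 16568+488+56·2·61=23888; k=4: 17016+0+56·4·61=30680 → min 23888.
Optimal parenthesization: ((W₁·(W₂·W₃))·(W₄·W₅)) with cost 23888.

23888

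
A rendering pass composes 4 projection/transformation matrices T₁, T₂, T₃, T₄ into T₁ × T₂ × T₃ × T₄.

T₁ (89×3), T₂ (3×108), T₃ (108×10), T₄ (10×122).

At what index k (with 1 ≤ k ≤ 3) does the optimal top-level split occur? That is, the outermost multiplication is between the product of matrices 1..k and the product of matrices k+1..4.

1

Adjacent pairs: T₁T₂ = 89·3·108 = 28836; T₂T₃ = 3·108·10 = 3240; T₃T₄ = 108·10·122 = 131760.
Length 3: T₁..T₃: k=1: 0+3240+89·3·10=5910; k=2: 28836+0+89·108·10=124956 → min 5910 | T₂..T₄: k=2: 0+131760+3·108·122=171288; k=3: 3240+0+3·10·122=6900 → min 6900.
Top-level splits: k=1: (T₁..T₁)·(T₂..T₄) → 0+6900+89·3·122 = 39474; k=2: (T₁..T₂)·(T₃..T₄) → 28836+131760+89·108·122 = 1333260; k=3: (T₁..T₃)·(T₄..T₄) → 5910+0+89·10·122 = 114490.
Best split is after T₁, i.e. k = 1.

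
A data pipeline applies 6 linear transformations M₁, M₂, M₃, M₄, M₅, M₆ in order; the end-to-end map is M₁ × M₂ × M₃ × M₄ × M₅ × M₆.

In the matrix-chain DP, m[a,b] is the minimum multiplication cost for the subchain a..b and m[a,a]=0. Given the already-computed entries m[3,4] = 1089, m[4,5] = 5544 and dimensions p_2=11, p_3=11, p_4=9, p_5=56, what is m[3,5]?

6633

m[3,5] = min over k∈[3,4] of m[3,k]+m[k+1,5]+p_{2}·p_k·p_{5}.
k=3: 0 + 5544 + 11·11·56 = 12320; k=4: 1089 + 0 + 11·9·56 = 6633.
Minimum: 6633 at k=4.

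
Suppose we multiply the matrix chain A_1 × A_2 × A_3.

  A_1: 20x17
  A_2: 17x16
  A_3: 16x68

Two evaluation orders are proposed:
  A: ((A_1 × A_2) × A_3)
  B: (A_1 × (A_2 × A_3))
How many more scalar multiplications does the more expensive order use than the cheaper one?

14416

Order A = ((A_1 × A_2) × A_3): (A_1 × A_2): 20×17 by 17×16 → 20×16, cost 20·17·16 = 5440; ((A_1 × A_2) × A_3): 20×16 by 16×68 → 20×68, cost 20·16·68 = 21760; cumulative 27200. Total 27200.
Order B = (A_1 × (A_2 × A_3)): (A_2 × A_3): 17×16 by 16×68 → 17×68, cost 17·16·68 = 18496; (A_1 × (A_2 × A_3)): 20×17 by 17×68 → 20×68, cost 20·17·68 = 23120; cumulative 41616. Total 41616.
Difference: |27200 − 41616| = 14416.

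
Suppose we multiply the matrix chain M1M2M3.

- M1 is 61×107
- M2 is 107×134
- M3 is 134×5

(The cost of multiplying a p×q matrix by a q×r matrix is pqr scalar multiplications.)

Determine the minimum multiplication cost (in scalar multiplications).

104325

Order (M1(M2M3)): (M2M3): 107×134 by 134×5 → 107×5, cost 107·134·5 = 71690; (M1(M2M3)): 61×107 by 107×5 → 61×5, cost 61·107·5 = 32635; cumulative 104325. Total 104325.
Order ((M1M2)M3): (M1M2): 61×107 by 107×134 → 61×134, cost 61·107·134 = 874618; ((M1M2)M3): 61×134 by 134×5 → 61×5, cost 61·134·5 = 40870; cumulative 915488. Total 915488.
Minimum: 104325.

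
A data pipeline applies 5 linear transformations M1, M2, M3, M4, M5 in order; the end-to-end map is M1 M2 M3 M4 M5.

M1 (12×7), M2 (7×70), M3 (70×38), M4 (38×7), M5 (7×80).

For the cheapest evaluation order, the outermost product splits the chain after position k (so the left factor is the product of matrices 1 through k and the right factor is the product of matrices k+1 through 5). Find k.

4

Adjacent pairs: M1M2 = 12·7·70 = 5880; M2M3 = 7·70·38 = 18620; M3M4 = 70·38·7 = 18620; M4M5 = 38·7·80 = 21280.
Length 3: M1..M3: k=1: 0+18620+12·7·38=21812; k=2: 5880+0+12·70·38=37800 → min 21812 | M2..M4: k=2: 0+18620+7·70·7=22050; k=3: 18620+0+7·38·7=20482 → min 20482 | M3..M5: k=3: 0+21280+70·38·80=234080; k=4: 18620+0+70·7·80=57820 → min 57820.
Length 4: M1..M4: k=1: 0+20482+12·7·7=21070; k=2: 5880+18620+12·70·7=30380; k=3: 21812+0+12·38·7=25004 → min 21070 | M2..M5: k=2: 0+57820+7·70·80=97020; k=3: 18620+21280+7·38·80=61180; k=4: 20482+0+7·7·80=24402 → min 24402.
Top-level splits: k=1: (M1..M1)·(M2..M5) → 0+24402+12·7·80 = 31122; k=2: (M1..M2)·(M3..M5) → 5880+57820+12·70·80 = 130900; k=3: (M1..M3)·(M4..M5) → 21812+21280+12·38·80 = 79572; k=4: (M1..M4)·(M5..M5) → 21070+0+12·7·80 = 27790.
Best split is after M4, i.e. k = 4.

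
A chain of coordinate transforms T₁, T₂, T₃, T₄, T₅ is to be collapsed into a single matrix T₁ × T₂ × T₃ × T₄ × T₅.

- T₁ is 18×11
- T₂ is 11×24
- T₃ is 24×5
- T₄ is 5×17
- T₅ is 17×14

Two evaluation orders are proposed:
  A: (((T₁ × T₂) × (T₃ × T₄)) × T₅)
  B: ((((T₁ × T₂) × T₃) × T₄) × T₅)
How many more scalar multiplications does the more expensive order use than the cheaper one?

5694

Order A = (((T₁ × T₂) × (T₃ × T₄)) × T₅): (T₁ × T₂): 18×11 by 11×24 → 18×24, cost 18·11·24 = 4752; (T₃ × T₄): 24×5 by 5×17 → 24×17, cost 24·5·17 = 2040; ((T₁ × T₂) × (T₃ × T₄)): 18×24 by 24×17 → 18×17, cost 18·24·17 = 7344; cumulative 14136; (((T₁ × T₂) × (T₃ × T₄)) × T₅): 18×17 by 17×14 → 18×14, cost 18·17·14 = 4284; cumulative 18420. Total 18420.
Order B = ((((T₁ × T₂) × T₃) × T₄) × T₅): (T₁ × T₂): 18×11 by 11×24 → 18×24, cost 18·11·24 = 4752; ((T₁ × T₂) × T₃): 18×24 by 24×5 → 18×5, cost 18·24·5 = 2160; cumulative 6912; (((T₁ × T₂) × T₃) × T₄): 18×5 by 5×17 → 18×17, cost 18·5·17 = 1530; cumulative 8442; ((((T₁ × T₂) × T₃) × T₄) × T₅): 18×17 by 17×14 → 18×14, cost 18·17·14 = 4284; cumulative 12726. Total 12726.
Difference: |18420 − 12726| = 5694.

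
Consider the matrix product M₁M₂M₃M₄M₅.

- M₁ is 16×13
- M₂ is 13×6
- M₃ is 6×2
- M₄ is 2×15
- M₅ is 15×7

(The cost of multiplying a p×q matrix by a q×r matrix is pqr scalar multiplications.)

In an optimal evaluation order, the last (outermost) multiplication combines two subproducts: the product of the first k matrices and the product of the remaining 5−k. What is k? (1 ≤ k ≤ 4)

Adjacent pairs: M₁M₂ = 16·13·6 = 1248; M₂M₃ = 13·6·2 = 156; M₃M₄ = 6·2·15 = 180; M₄M₅ = 2·15·7 = 210.
Length 3: M₁..M₃: k=1: 0+156+16·13·2=572; k=2: 1248+0+16·6·2=1440 → min 572 | M₂..M₄: k=2: 0+180+13·6·15=1350; k=3: 156+0+13·2·15=546 → min 546 | M₃..M₅: k=3: 0+210+6·2·7=294; k=4: 180+0+6·15·7=810 → min 294.
Length 4: M₁..M₄: k=1: 0+546+16·13·15=3666; k=2: 1248+180+16·6·15=2868; k=3: 572+0+16·2·15=1052 → min 1052 | M₂..M₅: k=2: 0+294+13·6·7=840; k=3: 156+210+13·2·7=548; k=4: 546+0+13·15·7=1911 → min 548.
Top-level splits: k=1: (M₁..M₁)·(M₂..M₅) → 0+548+16·13·7 = 2004; k=2: (M₁..M₂)·(M₃..M₅) → 1248+294+16·6·7 = 2214; k=3: (M₁..M₃)·(M₄..M₅) → 572+210+16·2·7 = 1006; k=4: (M₁..M₄)·(M₅..M₅) → 1052+0+16·15·7 = 2732.
Best split is after M₃, i.e. k = 3.

3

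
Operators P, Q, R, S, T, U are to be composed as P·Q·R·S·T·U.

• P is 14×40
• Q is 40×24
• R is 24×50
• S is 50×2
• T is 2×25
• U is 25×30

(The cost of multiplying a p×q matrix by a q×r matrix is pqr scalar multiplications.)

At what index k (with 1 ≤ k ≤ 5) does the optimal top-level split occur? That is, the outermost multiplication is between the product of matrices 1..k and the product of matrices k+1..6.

Adjacent pairs: PQ = 14·40·24 = 13440; QR = 40·24·50 = 48000; RS = 24·50·2 = 2400; ST = 50·2·25 = 2500; TU = 2·25·30 = 1500.
Length 3: P..R: k=1: 0+48000+14·40·50=76000; k=2: 13440+0+14·24·50=30240 → min 30240 | Q..S: k=2: 0+2400+40·24·2=4320; k=3: 48000+0+40·50·2=52000 → min 4320 | R..T: k=3: 0+2500+24·50·25=32500; k=4: 2400+0+24·2·25=3600 → min 3600 | S..U: k=4: 0+1500+50·2·30=4500; k=5: 2500+0+50·25·30=40000 → min 4500.
Length 4: P..S: k=1: 0+4320+14·40·2=5440; k=2: 13440+2400+14·24·2=16512; k=3: 30240+0+14·50·2=31640 → min 5440 | Q..T: k=2: 0+3600+40·24·25=27600; k=3: 48000+2500+40·50·25=100500; k=4: 4320+0+40·2·25=6320 → min 6320 | R..U: k=3: 0+4500+24·50·30=40500; k=4: 2400+1500+24·2·30=5340; k=5: 3600+0+24·25·30=21600 → min 5340.
Length 5: P..T: k=1: 0+6320+14·40·25=20320; k=2: 13440+3600+14·24·25=25440; k=3: 30240+2500+14·50·25=50240; k=4: 5440+0+14·2·25=6140 → min 6140 | Q..U: k=2: 0+5340+40·24·30=34140; k=3: 48000+4500+40·50·30=112500; k=4: 4320+1500+40·2·30=8220; k=5: 6320+0+40·25·30=36320 → min 8220.
Top-level splits: k=1: (P..P)·(Q..U) → 0+8220+14·40·30 = 25020; k=2: (P..Q)·(R..U) → 13440+5340+14·24·30 = 28860; k=3: (P..R)·(S..U) → 30240+4500+14·50·30 = 55740; k=4: (P..S)·(T..U) → 5440+1500+14·2·30 = 7780; k=5: (P..T)·(U..U) → 6140+0+14·25·30 = 16640.
Best split is after S, i.e. k = 4.

4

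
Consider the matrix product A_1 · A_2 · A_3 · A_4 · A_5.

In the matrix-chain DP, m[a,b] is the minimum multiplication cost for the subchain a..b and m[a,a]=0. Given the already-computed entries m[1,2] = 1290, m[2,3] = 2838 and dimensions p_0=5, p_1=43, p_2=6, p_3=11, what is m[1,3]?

1620

m[1,3] = min over k∈[1,2] of m[1,k]+m[k+1,3]+p_{0}·p_k·p_{3}.
k=1: 0 + 2838 + 5·43·11 = 5203; k=2: 1290 + 0 + 5·6·11 = 1620.
Minimum: 1620 at k=2.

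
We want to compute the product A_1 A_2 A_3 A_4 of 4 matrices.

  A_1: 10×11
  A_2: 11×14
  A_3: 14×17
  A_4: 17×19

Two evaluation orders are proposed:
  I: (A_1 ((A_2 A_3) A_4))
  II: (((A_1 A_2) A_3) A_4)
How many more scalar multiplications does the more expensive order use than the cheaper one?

Order I = (A_1 ((A_2 A_3) A_4)): (A_2 A_3): 11×14 by 14×17 → 11×17, cost 11·14·17 = 2618; ((A_2 A_3) A_4): 11×17 by 17×19 → 11×19, cost 11·17·19 = 3553; cumulative 6171; (A_1 ((A_2 A_3) A_4)): 10×11 by 11×19 → 10×19, cost 10·11·19 = 2090; cumulative 8261. Total 8261.
Order II = (((A_1 A_2) A_3) A_4): (A_1 A_2): 10×11 by 11×14 → 10×14, cost 10·11·14 = 1540; ((A_1 A_2) A_3): 10×14 by 14×17 → 10×17, cost 10·14·17 = 2380; cumulative 3920; (((A_1 A_2) A_3) A_4): 10×17 by 17×19 → 10×19, cost 10·17·19 = 3230; cumulative 7150. Total 7150.
Difference: |8261 − 7150| = 1111.

1111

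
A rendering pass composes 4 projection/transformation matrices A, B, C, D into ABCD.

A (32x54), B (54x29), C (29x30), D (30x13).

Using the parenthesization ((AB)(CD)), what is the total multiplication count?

(AB): 32×54 by 54×29 → 32×29, cost 32·54·29 = 50112
(CD): 29×30 by 30×13 → 29×13, cost 29·30·13 = 11310
((AB)(CD)): 32×29 by 29×13 → 32×13, cost 32·29·13 = 12064; cumulative 73486
Total: 73486 scalar multiplications.

73486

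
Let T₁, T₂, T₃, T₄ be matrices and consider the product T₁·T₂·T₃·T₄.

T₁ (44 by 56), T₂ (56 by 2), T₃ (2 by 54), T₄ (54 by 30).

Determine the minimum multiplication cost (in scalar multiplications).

Adjacent pairs: T₁T₂ = 44·56·2 = 4928; T₂T₃ = 56·2·54 = 6048; T₃T₄ = 2·54·30 = 3240.
Length 3: T₁..T₃: k=1: 0+6048+44·56·54=139104; k=2: 4928+0+44·2·54=9680 → min 9680 | T₂..T₄: k=2: 0+3240+56·2·30=6600; k=3: 6048+0+56·54·30=96768 → min 6600.
Length 4: T₁..T₄: k=1: 0+6600+44·56·30=80520; k=2: 4928+3240+44·2·30=10808; k=3: 9680+0+44·54·30=80960 → min 10808.
Optimal order: ((T₁·T₂)·(T₃·T₄)) with cost 10808.

10808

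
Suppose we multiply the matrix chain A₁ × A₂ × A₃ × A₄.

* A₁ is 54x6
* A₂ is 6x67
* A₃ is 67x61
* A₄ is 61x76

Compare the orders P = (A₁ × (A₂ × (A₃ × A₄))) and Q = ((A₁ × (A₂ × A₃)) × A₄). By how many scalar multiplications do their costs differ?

Order P = (A₁ × (A₂ × (A₃ × A₄))): (A₃ × A₄): 67×61 by 61×76 → 67×76, cost 67·61·76 = 310612; (A₂ × (A₃ × A₄)): 6×67 by 67×76 → 6×76, cost 6·67·76 = 30552; cumulative 341164; (A₁ × (A₂ × (A₃ × A₄))): 54×6 by 6×76 → 54×76, cost 54·6·76 = 24624; cumulative 365788. Total 365788.
Order Q = ((A₁ × (A₂ × A₃)) × A₄): (A₂ × A₃): 6×67 by 67×61 → 6×61, cost 6·67·61 = 24522; (A₁ × (A₂ × A₃)): 54×6 by 6×61 → 54×61, cost 54·6·61 = 19764; cumulative 44286; ((A₁ × (A₂ × A₃)) × A₄): 54×61 by 61×76 → 54×76, cost 54·61·76 = 250344; cumulative 294630. Total 294630.
Difference: |365788 − 294630| = 71158.

71158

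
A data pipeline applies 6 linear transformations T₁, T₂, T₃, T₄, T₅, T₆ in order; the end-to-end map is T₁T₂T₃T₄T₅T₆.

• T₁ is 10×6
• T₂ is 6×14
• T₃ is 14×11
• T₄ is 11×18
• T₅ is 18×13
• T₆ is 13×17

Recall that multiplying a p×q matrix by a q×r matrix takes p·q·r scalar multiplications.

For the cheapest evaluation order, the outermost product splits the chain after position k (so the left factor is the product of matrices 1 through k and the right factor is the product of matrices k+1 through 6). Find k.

1

Adjacent pairs: T₁T₂ = 10·6·14 = 840; T₂T₃ = 6·14·11 = 924; T₃T₄ = 14·11·18 = 2772; T₄T₅ = 11·18·13 = 2574; T₅T₆ = 18·13·17 = 3978.
Length 3: T₁..T₃: k=1: 0+924+10·6·11=1584; k=2: 840+0+10·14·11=2380 → min 1584 | T₂..T₄: k=2: 0+2772+6·14·18=4284; k=3: 924+0+6·11·18=2112 → min 2112 | T₃..T₅: k=3: 0+2574+14·11·13=4576; k=4: 2772+0+14·18·13=6048 → min 4576 | T₄..T₆: k=4: 0+3978+11·18·17=7344; k=5: 2574+0+11·13·17=5005 → min 5005.
Length 4: T₁..T₄: k=1: 0+2112+10·6·18=3192; k=2: 840+2772+10·14·18=6132; k=3: 1584+0+10·11·18=3564 → min 3192 | T₂..T₅: k=2: 0+4576+6·14·13=5668; k=3: 924+2574+6·11·13=4356; k=4: 2112+0+6·18·13=3516 → min 3516 | T₃..T₆: k=3: 0+5005+14·11·17=7623; k=4: 2772+3978+14·18·17=11034; k=5: 4576+0+14·13·17=7670 → min 7623.
Length 5: T₁..T₅: k=1: 0+3516+10·6·13=4296; k=2: 840+4576+10·14·13=7236; k=3: 1584+2574+10·11·13=5588; k=4: 3192+0+10·18·13=5532 → min 4296 | T₂..T₆: k=2: 0+7623+6·14·17=9051; k=3: 924+5005+6·11·17=7051; k=4: 2112+3978+6·18·17=7926; k=5: 3516+0+6·13·17=4842 → min 4842.
Top-level splits: k=1: (T₁..T₁)·(T₂..T₆) → 0+4842+10·6·17 = 5862; k=2: (T₁..T₂)·(T₃..T₆) → 840+7623+10·14·17 = 10843; k=3: (T₁..T₃)·(T₄..T₆) → 1584+5005+10·11·17 = 8459; k=4: (T₁..T₄)·(T₅..T₆) → 3192+3978+10·18·17 = 10230; k=5: (T₁..T₅)·(T₆..T₆) → 4296+0+10·13·17 = 6506.
Best split is after T₁, i.e. k = 1.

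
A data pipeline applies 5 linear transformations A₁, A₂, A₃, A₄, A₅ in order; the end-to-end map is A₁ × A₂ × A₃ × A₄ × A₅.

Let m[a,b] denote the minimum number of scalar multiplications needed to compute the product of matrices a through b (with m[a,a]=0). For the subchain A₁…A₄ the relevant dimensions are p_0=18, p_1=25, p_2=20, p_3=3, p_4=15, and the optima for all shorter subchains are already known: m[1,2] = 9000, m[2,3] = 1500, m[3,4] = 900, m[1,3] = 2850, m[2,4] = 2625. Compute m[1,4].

m[1,4] = min over k∈[1,3] of m[1,k]+m[k+1,4]+p_{0}·p_k·p_{4}.
k=1: 0 + 2625 + 18·25·15 = 9375; k=2: 9000 + 900 + 18·20·15 = 15300; k=3: 2850 + 0 + 18·3·15 = 3660.
Minimum: 3660 at k=3.

3660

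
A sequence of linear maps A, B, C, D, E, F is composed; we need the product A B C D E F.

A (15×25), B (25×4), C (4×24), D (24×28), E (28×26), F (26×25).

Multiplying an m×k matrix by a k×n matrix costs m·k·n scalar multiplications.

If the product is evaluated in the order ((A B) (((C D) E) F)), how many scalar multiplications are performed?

(A B): 15×25 by 25×4 → 15×4, cost 15·25·4 = 1500
(C D): 4×24 by 24×28 → 4×28, cost 4·24·28 = 2688
((C D) E): 4×28 by 28×26 → 4×26, cost 4·28·26 = 2912; cumulative 5600
(((C D) E) F): 4×26 by 26×25 → 4×25, cost 4·26·25 = 2600; cumulative 8200
((A B) (((C D) E) F)): 15×4 by 4×25 → 15×25, cost 15·4·25 = 1500; cumulative 11200
Total: 11200 scalar multiplications.

11200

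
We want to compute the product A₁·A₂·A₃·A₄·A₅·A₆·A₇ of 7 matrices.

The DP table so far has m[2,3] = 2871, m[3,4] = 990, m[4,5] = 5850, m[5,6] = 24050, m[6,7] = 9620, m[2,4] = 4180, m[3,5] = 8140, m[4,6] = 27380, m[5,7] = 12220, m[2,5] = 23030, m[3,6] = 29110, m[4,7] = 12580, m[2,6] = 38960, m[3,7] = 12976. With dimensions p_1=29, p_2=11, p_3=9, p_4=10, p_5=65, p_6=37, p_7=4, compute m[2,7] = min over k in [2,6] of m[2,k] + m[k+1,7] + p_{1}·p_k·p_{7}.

m[2,7] = min over k∈[2,6] of m[2,k]+m[k+1,7]+p_{1}·p_k·p_{7}.
k=2: 0 + 12976 + 29·11·4 = 14252; k=3: 2871 + 12580 + 29·9·4 = 16495; k=4: 4180 + 12220 + 29·10·4 = 17560; k=5: 23030 + 9620 + 29·65·4 = 40190; k=6: 38960 + 0 + 29·37·4 = 43252.
Minimum: 14252 at k=2.

14252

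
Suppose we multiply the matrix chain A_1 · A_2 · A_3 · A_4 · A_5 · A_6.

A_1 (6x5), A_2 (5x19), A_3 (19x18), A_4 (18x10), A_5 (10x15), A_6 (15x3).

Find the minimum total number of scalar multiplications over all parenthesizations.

2391

Adjacent pairs: A_1A_2 = 6·5·19 = 570; A_2A_3 = 5·19·18 = 1710; A_3A_4 = 19·18·10 = 3420; A_4A_5 = 18·10·15 = 2700; A_5A_6 = 10·15·3 = 450.
Length 3: A_1..A_3: k=1: 0+1710+6·5·18=2250; k=2: 570+0+6·19·18=2622 → min 2250 | A_2..A_4: k=2: 0+3420+5·19·10=4370; k=3: 1710+0+5·18·10=2610 → min 2610 | A_3..A_5: k=3: 0+2700+19·18·15=7830; k=4: 3420+0+19·10·15=6270 → min 6270 | A_4..A_6: k=4: 0+450+18·10·3=990; k=5: 2700+0+18·15·3=3510 → min 990.
Length 4: A_1..A_4: k=1: 0+2610+6·5·10=2910; k=2: 570+3420+6·19·10=5130; k=3: 2250+0+6·18·10=3330 → min 2910 | A_2..A_5: k=2: 0+6270+5·19·15=7695; k=3: 1710+2700+5·18·15=5760; k=4: 2610+0+5·10·15=3360 → min 3360 | A_3..A_6: k=3: 0+990+19·18·3=2016; k=4: 3420+450+19·10·3=4440; k=5: 6270+0+19·15·3=7125 → min 2016.
Length 5: A_1..A_5: k=1: 0+3360+6·5·15=3810; k=2: 570+6270+6·19·15=8550; k=3: 2250+2700+6·18·15=6570; k=4: 2910+0+6·10·15=3810 → min 3810 | A_2..A_6: k=2: 0+2016+5·19·3=2301; k=3: 1710+990+5·18·3=2970; k=4: 2610+450+5·10·3=3210; k=5: 3360+0+5·15·3=3585 → min 2301.
Length 6: A_1..A_6: k=1: 0+2301+6·5·3=2391; k=2: 570+2016+6·19·3=2928; k=3: 2250+990+6·18·3=3564; k=4: 2910+450+6·10·3=3540; k=5: 3810+0+6·15·3=4080 → min 2391.
Optimal order: (A_1 · (A_2 · (A_3 · (A_4 · (A_5 · A_6))))) with cost 2391.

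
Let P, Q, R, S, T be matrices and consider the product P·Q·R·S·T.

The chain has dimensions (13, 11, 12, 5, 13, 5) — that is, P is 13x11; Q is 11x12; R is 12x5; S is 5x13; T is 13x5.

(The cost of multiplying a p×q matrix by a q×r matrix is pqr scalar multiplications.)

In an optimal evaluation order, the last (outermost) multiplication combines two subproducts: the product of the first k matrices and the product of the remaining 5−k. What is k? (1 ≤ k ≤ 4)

Adjacent pairs: PQ = 13·11·12 = 1716; QR = 11·12·5 = 660; RS = 12·5·13 = 780; ST = 5·13·5 = 325.
Length 3: P..R: k=1: 0+660+13·11·5=1375; k=2: 1716+0+13·12·5=2496 → min 1375 | Q..S: k=2: 0+780+11·12·13=2496; k=3: 660+0+11·5·13=1375 → min 1375 | R..T: k=3: 0+325+12·5·5=625; k=4: 780+0+12·13·5=1560 → min 625.
Length 4: P..S: k=1: 0+1375+13·11·13=3234; k=2: 1716+780+13·12·13=4524; k=3: 1375+0+13·5·13=2220 → min 2220 | Q..T: k=2: 0+625+11·12·5=1285; k=3: 660+325+11·5·5=1260; k=4: 1375+0+11·13·5=2090 → min 1260.
Top-level splits: k=1: (P..P)·(Q..T) → 0+1260+13·11·5 = 1975; k=2: (P..Q)·(R..T) → 1716+625+13·12·5 = 3121; k=3: (P..R)·(S..T) → 1375+325+13·5·5 = 2025; k=4: (P..S)·(T..T) → 2220+0+13·13·5 = 3065.
Best split is after P, i.e. k = 1.

1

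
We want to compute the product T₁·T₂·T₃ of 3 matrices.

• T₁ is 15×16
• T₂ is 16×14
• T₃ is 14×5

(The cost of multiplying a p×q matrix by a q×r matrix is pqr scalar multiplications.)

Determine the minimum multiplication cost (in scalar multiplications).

Order (T₁·(T₂·T₃)): (T₂·T₃): 16×14 by 14×5 → 16×5, cost 16·14·5 = 1120; (T₁·(T₂·T₃)): 15×16 by 16×5 → 15×5, cost 15·16·5 = 1200; cumulative 2320. Total 2320.
Order ((T₁·T₂)·T₃): (T₁·T₂): 15×16 by 16×14 → 15×14, cost 15·16·14 = 3360; ((T₁·T₂)·T₃): 15×14 by 14×5 → 15×5, cost 15·14·5 = 1050; cumulative 4410. Total 4410.
Minimum: 2320.

2320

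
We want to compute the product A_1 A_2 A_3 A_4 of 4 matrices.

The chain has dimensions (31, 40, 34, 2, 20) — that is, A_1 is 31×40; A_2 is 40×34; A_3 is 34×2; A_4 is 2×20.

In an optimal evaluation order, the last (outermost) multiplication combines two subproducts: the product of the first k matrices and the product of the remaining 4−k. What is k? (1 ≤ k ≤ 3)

Adjacent pairs: A_1A_2 = 31·40·34 = 42160; A_2A_3 = 40·34·2 = 2720; A_3A_4 = 34·2·20 = 1360.
Length 3: A_1..A_3: k=1: 0+2720+31·40·2=5200; k=2: 42160+0+31·34·2=44268 → min 5200 | A_2..A_4: k=2: 0+1360+40·34·20=28560; k=3: 2720+0+40·2·20=4320 → min 4320.
Top-level splits: k=1: (A_1..A_1)·(A_2..A_4) → 0+4320+31·40·20 = 29120; k=2: (A_1..A_2)·(A_3..A_4) → 42160+1360+31·34·20 = 64600; k=3: (A_1..A_3)·(A_4..A_4) → 5200+0+31·2·20 = 6440.
Best split is after A_3, i.e. k = 3.

3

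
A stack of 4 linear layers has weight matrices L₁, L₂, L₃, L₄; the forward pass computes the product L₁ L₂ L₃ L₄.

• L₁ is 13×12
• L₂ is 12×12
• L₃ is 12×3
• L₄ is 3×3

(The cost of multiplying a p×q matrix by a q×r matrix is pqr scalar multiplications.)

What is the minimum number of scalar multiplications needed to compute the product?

1008

Adjacent pairs: L₁L₂ = 13·12·12 = 1872; L₂L₃ = 12·12·3 = 432; L₃L₄ = 12·3·3 = 108.
Length 3: L₁..L₃: k=1: 0+432+13·12·3=900; k=2: 1872+0+13·12·3=2340 → min 900 | L₂..L₄: k=2: 0+108+12·12·3=540; k=3: 432+0+12·3·3=540 → min 540.
Length 4: L₁..L₄: k=1: 0+540+13·12·3=1008; k=2: 1872+108+13·12·3=2448; k=3: 900+0+13·3·3=1017 → min 1008.
Optimal order: (L₁ (L₂ (L₃ L₄))) with cost 1008.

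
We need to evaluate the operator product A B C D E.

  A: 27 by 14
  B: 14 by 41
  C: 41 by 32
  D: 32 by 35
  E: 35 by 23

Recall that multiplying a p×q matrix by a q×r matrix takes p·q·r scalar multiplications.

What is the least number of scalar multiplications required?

54012

Adjacent pairs: AB = 27·14·41 = 15498; BC = 14·41·32 = 18368; CD = 41·32·35 = 45920; DE = 32·35·23 = 25760.
Length 3: A..C: k=1: 0+18368+27·14·32=30464; k=2: 15498+0+27·41·32=50922 → min 30464 | B..D: k=2: 0+45920+14·41·35=66010; k=3: 18368+0+14·32·35=34048 → min 34048 | C..E: k=3: 0+25760+41·32·23=55936; k=4: 45920+0+41·35·23=78925 → min 55936.
Length 4: A..D: k=1: 0+34048+27·14·35=47278; k=2: 15498+45920+27·41·35=100163; k=3: 30464+0+27·32·35=60704 → min 47278 | B..E: k=2: 0+55936+14·41·23=69138; k=3: 18368+25760+14·32·23=54432; k=4: 34048+0+14·35·23=45318 → min 45318.
Length 5: A..E: k=1: 0+45318+27·14·23=54012; k=2: 15498+55936+27·41·23=96895; k=3: 30464+25760+27·32·23=76096; k=4: 47278+0+27·35·23=69013 → min 54012.
Optimal order: (A (((B C) D) E)) with cost 54012.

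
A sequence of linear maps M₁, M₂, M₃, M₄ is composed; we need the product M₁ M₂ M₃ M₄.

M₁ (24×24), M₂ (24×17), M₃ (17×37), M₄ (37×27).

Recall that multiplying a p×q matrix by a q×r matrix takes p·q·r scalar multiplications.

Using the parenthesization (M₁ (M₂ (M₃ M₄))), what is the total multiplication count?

43551

(M₃ M₄): 17×37 by 37×27 → 17×27, cost 17·37·27 = 16983
(M₂ (M₃ M₄)): 24×17 by 17×27 → 24×27, cost 24·17·27 = 11016; cumulative 27999
(M₁ (M₂ (M₃ M₄))): 24×24 by 24×27 → 24×27, cost 24·24·27 = 15552; cumulative 43551
Total: 43551 scalar multiplications.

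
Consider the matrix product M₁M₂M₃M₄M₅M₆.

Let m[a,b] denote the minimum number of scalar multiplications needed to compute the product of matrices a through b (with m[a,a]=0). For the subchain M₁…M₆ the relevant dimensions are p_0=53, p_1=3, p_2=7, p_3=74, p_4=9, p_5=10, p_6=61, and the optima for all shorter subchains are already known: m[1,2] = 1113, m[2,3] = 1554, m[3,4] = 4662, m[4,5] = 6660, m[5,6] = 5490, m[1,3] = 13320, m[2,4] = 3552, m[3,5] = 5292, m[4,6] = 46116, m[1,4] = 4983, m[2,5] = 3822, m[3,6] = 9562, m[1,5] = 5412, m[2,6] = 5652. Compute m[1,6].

15351

m[1,6] = min over k∈[1,5] of m[1,k]+m[k+1,6]+p_{0}·p_k·p_{6}.
k=1: 0 + 5652 + 53·3·61 = 15351; k=2: 1113 + 9562 + 53·7·61 = 33306; k=3: 13320 + 46116 + 53·74·61 = 298678; k=4: 4983 + 5490 + 53·9·61 = 39570; k=5: 5412 + 0 + 53·10·61 = 37742.
Minimum: 15351 at k=1.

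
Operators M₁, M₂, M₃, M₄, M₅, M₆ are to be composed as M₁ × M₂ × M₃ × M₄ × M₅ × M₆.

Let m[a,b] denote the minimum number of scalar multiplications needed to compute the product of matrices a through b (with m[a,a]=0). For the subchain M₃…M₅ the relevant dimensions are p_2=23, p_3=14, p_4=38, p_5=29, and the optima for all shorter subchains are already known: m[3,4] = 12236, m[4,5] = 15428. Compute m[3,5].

m[3,5] = min over k∈[3,4] of m[3,k]+m[k+1,5]+p_{2}·p_k·p_{5}.
k=3: 0 + 15428 + 23·14·29 = 24766; k=4: 12236 + 0 + 23·38·29 = 37582.
Minimum: 24766 at k=3.

24766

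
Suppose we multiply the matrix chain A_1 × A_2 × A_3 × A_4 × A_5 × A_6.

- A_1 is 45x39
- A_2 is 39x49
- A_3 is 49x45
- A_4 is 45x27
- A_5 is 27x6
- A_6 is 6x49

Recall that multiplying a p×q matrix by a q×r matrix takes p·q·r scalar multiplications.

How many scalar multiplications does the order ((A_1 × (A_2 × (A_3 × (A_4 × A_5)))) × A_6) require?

55746

(A_4 × A_5): 45×27 by 27×6 → 45×6, cost 45·27·6 = 7290
(A_3 × (A_4 × A_5)): 49×45 by 45×6 → 49×6, cost 49·45·6 = 13230; cumulative 20520
(A_2 × (A_3 × (A_4 × A_5))): 39×49 by 49×6 → 39×6, cost 39·49·6 = 11466; cumulative 31986
(A_1 × (A_2 × (A_3 × (A_4 × A_5)))): 45×39 by 39×6 → 45×6, cost 45·39·6 = 10530; cumulative 42516
((A_1 × (A_2 × (A_3 × (A_4 × A_5)))) × A_6): 45×6 by 6×49 → 45×49, cost 45·6·49 = 13230; cumulative 55746
Total: 55746 scalar multiplications.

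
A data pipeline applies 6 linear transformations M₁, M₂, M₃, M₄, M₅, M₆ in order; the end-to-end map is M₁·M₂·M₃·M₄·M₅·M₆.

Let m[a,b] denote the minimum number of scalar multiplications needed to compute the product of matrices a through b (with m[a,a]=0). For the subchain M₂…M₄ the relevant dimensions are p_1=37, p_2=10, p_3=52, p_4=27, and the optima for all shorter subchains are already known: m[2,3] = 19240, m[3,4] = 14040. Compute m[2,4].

m[2,4] = min over k∈[2,3] of m[2,k]+m[k+1,4]+p_{1}·p_k·p_{4}.
k=2: 0 + 14040 + 37·10·27 = 24030; k=3: 19240 + 0 + 37·52·27 = 71188.
Minimum: 24030 at k=2.

24030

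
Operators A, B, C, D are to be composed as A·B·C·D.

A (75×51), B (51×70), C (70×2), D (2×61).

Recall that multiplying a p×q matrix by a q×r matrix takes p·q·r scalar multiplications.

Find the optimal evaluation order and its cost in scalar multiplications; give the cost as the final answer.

23940

Adjacent pairs: AB = 75·51·70 = 267750; BC = 51·70·2 = 7140; CD = 70·2·61 = 8540.
Length 3: A..C: k=1: 0+7140+75·51·2=14790; k=2: 267750+0+75·70·2=278250 → min 14790 | B..D: k=2: 0+8540+51·70·61=226310; k=3: 7140+0+51·2·61=13362 → min 13362.
Length 4: A..D: k=1: 0+13362+75·51·61=246687; k=2: 267750+8540+75·70·61=596540; k=3: 14790+0+75·2·61=23940 → min 23940.
Optimal parenthesization: ((A·(B·C))·D) with cost 23940.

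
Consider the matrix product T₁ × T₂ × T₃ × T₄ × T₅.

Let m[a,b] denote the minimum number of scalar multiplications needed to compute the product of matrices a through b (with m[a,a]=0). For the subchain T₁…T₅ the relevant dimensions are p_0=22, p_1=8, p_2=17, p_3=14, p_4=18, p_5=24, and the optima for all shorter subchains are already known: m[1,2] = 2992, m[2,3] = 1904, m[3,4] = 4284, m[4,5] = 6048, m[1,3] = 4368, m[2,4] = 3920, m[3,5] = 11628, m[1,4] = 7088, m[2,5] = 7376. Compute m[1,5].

11600

m[1,5] = min over k∈[1,4] of m[1,k]+m[k+1,5]+p_{0}·p_k·p_{5}.
k=1: 0 + 7376 + 22·8·24 = 11600; k=2: 2992 + 11628 + 22·17·24 = 23596; k=3: 4368 + 6048 + 22·14·24 = 17808; k=4: 7088 + 0 + 22·18·24 = 16592.
Minimum: 11600 at k=1.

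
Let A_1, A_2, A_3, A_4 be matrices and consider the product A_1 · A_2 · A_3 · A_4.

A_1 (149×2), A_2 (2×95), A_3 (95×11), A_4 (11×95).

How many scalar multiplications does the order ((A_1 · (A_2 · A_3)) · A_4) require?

(A_2 · A_3): 2×95 by 95×11 → 2×11, cost 2·95·11 = 2090
(A_1 · (A_2 · A_3)): 149×2 by 2×11 → 149×11, cost 149·2·11 = 3278; cumulative 5368
((A_1 · (A_2 · A_3)) · A_4): 149×11 by 11×95 → 149×95, cost 149·11·95 = 155705; cumulative 161073
Total: 161073 scalar multiplications.

161073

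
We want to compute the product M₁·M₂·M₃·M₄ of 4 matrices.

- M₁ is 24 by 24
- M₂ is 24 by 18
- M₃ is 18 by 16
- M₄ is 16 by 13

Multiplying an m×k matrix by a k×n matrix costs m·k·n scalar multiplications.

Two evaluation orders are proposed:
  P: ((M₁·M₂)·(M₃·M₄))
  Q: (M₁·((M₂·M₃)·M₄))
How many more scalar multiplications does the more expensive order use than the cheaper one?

336

Order P = ((M₁·M₂)·(M₃·M₄)): (M₁·M₂): 24×24 by 24×18 → 24×18, cost 24·24·18 = 10368; (M₃·M₄): 18×16 by 16×13 → 18×13, cost 18·16·13 = 3744; ((M₁·M₂)·(M₃·M₄)): 24×18 by 18×13 → 24×13, cost 24·18·13 = 5616; cumulative 19728. Total 19728.
Order Q = (M₁·((M₂·M₃)·M₄)): (M₂·M₃): 24×18 by 18×16 → 24×16, cost 24·18·16 = 6912; ((M₂·M₃)·M₄): 24×16 by 16×13 → 24×13, cost 24·16·13 = 4992; cumulative 11904; (M₁·((M₂·M₃)·M₄)): 24×24 by 24×13 → 24×13, cost 24·24·13 = 7488; cumulative 19392. Total 19392.
Difference: |19728 − 19392| = 336.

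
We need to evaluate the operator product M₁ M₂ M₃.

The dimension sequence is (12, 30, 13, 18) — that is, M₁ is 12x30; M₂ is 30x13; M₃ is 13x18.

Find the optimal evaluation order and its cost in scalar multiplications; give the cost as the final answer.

7488

(M₁ (M₂ M₃)): cost 13500.
((M₁ M₂) M₃): cost 7488.
Optimal: ((M₁ M₂) M₃) with cost 7488.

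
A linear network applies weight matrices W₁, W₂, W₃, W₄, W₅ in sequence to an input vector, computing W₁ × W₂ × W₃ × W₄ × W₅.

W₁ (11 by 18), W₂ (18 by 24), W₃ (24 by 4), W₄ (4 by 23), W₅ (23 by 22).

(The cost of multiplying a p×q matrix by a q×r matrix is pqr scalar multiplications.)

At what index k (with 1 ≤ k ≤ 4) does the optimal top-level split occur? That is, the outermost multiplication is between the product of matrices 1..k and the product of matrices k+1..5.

Adjacent pairs: W₁W₂ = 11·18·24 = 4752; W₂W₃ = 18·24·4 = 1728; W₃W₄ = 24·4·23 = 2208; W₄W₅ = 4·23·22 = 2024.
Length 3: W₁..W₃: k=1: 0+1728+11·18·4=2520; k=2: 4752+0+11·24·4=5808 → min 2520 | W₂..W₄: k=2: 0+2208+18·24·23=12144; k=3: 1728+0+18·4·23=3384 → min 3384 | W₃..W₅: k=3: 0+2024+24·4·22=4136; k=4: 2208+0+24·23·22=14352 → min 4136.
Length 4: W₁..W₄: k=1: 0+3384+11·18·23=7938; k=2: 4752+2208+11·24·23=13032; k=3: 2520+0+11·4·23=3532 → min 3532 | W₂..W₅: k=2: 0+4136+18·24·22=13640; k=3: 1728+2024+18·4·22=5336; k=4: 3384+0+18·23·22=12492 → min 5336.
Top-level splits: k=1: (W₁..W₁)·(W₂..W₅) → 0+5336+11·18·22 = 9692; k=2: (W₁..W₂)·(W₃..W₅) → 4752+4136+11·24·22 = 14696; k=3: (W₁..W₃)·(W₄..W₅) → 2520+2024+11·4·22 = 5512; k=4: (W₁..W₄)·(W₅..W₅) → 3532+0+11·23·22 = 9098.
Best split is after W₃, i.e. k = 3.

3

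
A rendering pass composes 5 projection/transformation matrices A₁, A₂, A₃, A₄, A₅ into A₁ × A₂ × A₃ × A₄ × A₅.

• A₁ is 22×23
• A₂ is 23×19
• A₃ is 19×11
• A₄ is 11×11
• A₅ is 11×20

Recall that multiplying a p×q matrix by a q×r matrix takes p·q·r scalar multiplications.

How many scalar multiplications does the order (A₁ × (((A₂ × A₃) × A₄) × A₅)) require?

22770

(A₂ × A₃): 23×19 by 19×11 → 23×11, cost 23·19·11 = 4807
((A₂ × A₃) × A₄): 23×11 by 11×11 → 23×11, cost 23·11·11 = 2783; cumulative 7590
(((A₂ × A₃) × A₄) × A₅): 23×11 by 11×20 → 23×20, cost 23·11·20 = 5060; cumulative 12650
(A₁ × (((A₂ × A₃) × A₄) × A₅)): 22×23 by 23×20 → 22×20, cost 22·23·20 = 10120; cumulative 22770
Total: 22770 scalar multiplications.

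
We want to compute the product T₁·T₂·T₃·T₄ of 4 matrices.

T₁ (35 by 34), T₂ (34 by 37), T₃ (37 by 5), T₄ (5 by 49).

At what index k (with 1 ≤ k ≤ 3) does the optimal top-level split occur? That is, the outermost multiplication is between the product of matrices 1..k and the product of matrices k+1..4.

Adjacent pairs: T₁T₂ = 35·34·37 = 44030; T₂T₃ = 34·37·5 = 6290; T₃T₄ = 37·5·49 = 9065.
Length 3: T₁..T₃: k=1: 0+6290+35·34·5=12240; k=2: 44030+0+35·37·5=50505 → min 12240 | T₂..T₄: k=2: 0+9065+34·37·49=70707; k=3: 6290+0+34·5·49=14620 → min 14620.
Top-level splits: k=1: (T₁..T₁)·(T₂..T₄) → 0+14620+35·34·49 = 72930; k=2: (T₁..T₂)·(T₃..T₄) → 44030+9065+35·37·49 = 116550; k=3: (T₁..T₃)·(T₄..T₄) → 12240+0+35·5·49 = 20815.
Best split is after T₃, i.e. k = 3.

3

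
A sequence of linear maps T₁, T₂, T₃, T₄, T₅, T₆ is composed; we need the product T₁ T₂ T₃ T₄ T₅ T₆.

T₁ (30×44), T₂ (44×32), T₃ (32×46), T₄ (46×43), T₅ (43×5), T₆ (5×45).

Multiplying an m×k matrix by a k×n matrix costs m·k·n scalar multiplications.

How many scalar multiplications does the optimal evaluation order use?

Adjacent pairs: T₁T₂ = 30·44·32 = 42240; T₂T₃ = 44·32·46 = 64768; T₃T₄ = 32·46·43 = 63296; T₄T₅ = 46·43·5 = 9890; T₅T₆ = 43·5·45 = 9675.
Length 3: T₁..T₃: k=1: 0+64768+30·44·46=125488; k=2: 42240+0+30·32·46=86400 → min 86400 | T₂..T₄: k=2: 0+63296+44·32·43=123840; k=3: 64768+0+44·46·43=151800 → min 123840 | T₃..T₅: k=3: 0+9890+32·46·5=17250; k=4: 63296+0+32·43·5=70176 → min 17250 | T₄..T₆: k=4: 0+9675+46·43·45=98685; k=5: 9890+0+46·5·45=20240 → min 20240.
Length 4: T₁..T₄: k=1: 0+123840+30·44·43=180600; k=2: 42240+63296+30·32·43=146816; k=3: 86400+0+30·46·43=145740 → min 145740 | T₂..T₅: k=2: 0+17250+44·32·5=24290; k=3: 64768+9890+44·46·5=84778; k=4: 123840+0+44·43·5=133300 → min 24290 | T₃..T₆: k=3: 0+20240+32·46·45=86480; k=4: 63296+9675+32·43·45=134891; k=5: 17250+0+32·5·45=24450 → min 24450.
Length 5: T₁..T₅: k=1: 0+24290+30·44·5=30890; k=2: 42240+17250+30·32·5=64290; k=3: 86400+9890+30·46·5=103190; k=4: 145740+0+30·43·5=152190 → min 30890 | T₂..T₆: k=2: 0+24450+44·32·45=87810; k=3: 64768+20240+44·46·45=176088; k=4: 123840+9675+44·43·45=218655; k=5: 24290+0+44·5·45=34190 → min 34190.
Length 6: T₁..T₆: k=1: 0+34190+30·44·45=93590; k=2: 42240+24450+30·32·45=109890; k=3: 86400+20240+30·46·45=168740; k=4: 145740+9675+30·43·45=213465; k=5: 30890+0+30·5·45=37640 → min 37640.
Optimal order: ((T₁ (T₂ (T₃ (T₄ T₅)))) T₆) with cost 37640.

37640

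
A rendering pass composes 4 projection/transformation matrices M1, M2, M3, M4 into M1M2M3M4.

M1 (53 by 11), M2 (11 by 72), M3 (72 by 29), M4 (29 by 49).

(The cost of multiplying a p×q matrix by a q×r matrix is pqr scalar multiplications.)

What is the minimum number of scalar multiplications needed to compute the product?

67166

Adjacent pairs: M1M2 = 53·11·72 = 41976; M2M3 = 11·72·29 = 22968; M3M4 = 72·29·49 = 102312.
Length 3: M1..M3: k=1: 0+22968+53·11·29=39875; k=2: 41976+0+53·72·29=152640 → min 39875 | M2..M4: k=2: 0+102312+11·72·49=141120; k=3: 22968+0+11·29·49=38599 → min 38599.
Length 4: M1..M4: k=1: 0+38599+53·11·49=67166; k=2: 41976+102312+53·72·49=331272; k=3: 39875+0+53·29·49=115188 → min 67166.
Optimal order: (M1((M2M3)M4)) with cost 67166.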